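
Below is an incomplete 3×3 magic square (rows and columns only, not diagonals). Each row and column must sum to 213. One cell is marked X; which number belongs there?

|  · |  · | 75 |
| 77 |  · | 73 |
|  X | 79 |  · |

Row 2 needs 213; the known cells sum to 150, so (2,2) = 63.
The remaining cell in column 2 is (1,2) = 213 − 142 = 71.
Using column 3: 75 + 73 + ? → (3,3) = 213 − 148 = 65.
The remaining cell in row 1 is (1,1) = 213 − 146 = 67.
Row 3: 79 + 65 + ? = 213, so (3,1) = 69.

69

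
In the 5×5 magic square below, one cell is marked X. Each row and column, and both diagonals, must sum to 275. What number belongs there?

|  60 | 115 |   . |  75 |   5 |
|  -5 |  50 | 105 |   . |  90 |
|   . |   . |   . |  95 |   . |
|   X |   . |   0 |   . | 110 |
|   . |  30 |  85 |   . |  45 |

40

Row 1 needs 275; the known cells sum to 255, so (1,3) = 20.
Row 2 needs 275; the known cells sum to 240, so (2,4) = 35.
The remaining cell in column 3 is (3,3) = 275 − 210 = 65.
Column 5 needs 275; the known cells sum to 250, so (3,5) = 25.
Using main diagonal: 60 + 50 + 65 + 45 + ? → (4,4) = 275 − 220 = 55.
Column 4 needs 275; the known cells sum to 260, so (5,4) = 15.
Using row 5: 30 + 85 + 15 + 45 + ? → (5,1) = 275 − 175 = 100.
From anti-diagonal, 275 − (5 + 35 + 65 + 100) gives (4,2) = 70.
The remaining cell in row 4 is (4,1) = 275 − 235 = 40.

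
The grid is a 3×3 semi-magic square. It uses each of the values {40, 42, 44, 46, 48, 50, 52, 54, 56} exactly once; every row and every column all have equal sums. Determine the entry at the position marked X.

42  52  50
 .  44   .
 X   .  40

The 9 entries sum to 432, so each line sums to 432/3 = 144.
Column 2: 52 + 44 + ? = 144, so (3,2) = 48.
Column 3 needs 144; the known cells sum to 90, so (2,3) = 54.
From row 2, 144 − (44 + 54) gives (2,1) = 46.
Row 3: 48 + 40 + ? = 144, so (3,1) = 56.

56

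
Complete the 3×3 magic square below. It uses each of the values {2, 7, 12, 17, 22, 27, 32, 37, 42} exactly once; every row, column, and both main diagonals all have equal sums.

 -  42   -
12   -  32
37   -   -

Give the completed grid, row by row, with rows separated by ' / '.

17 42 7 / 12 22 32 / 37 2 27

The 9 entries sum to 198, so each line sums to 198/3 = 66.
Row 2: 12 + 32 + ? = 66, so (2,2) = 22.
Column 1 must total 66; the given cells sum to 49, so (1,1) = 17.
Column 2: 42 + 22 + ? = 66, so (3,2) = 2.
Main diagonal must total 66; the given cells sum to 39, so (3,3) = 27.
Anti-diagonal: 22 + 37 + ? = 66, so (1,3) = 7.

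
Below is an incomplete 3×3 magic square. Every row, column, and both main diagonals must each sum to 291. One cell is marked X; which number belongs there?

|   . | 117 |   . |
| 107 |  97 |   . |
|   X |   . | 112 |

102

Row 2: 107 + 97 + ? = 291, so (2,3) = 87.
Using column 2: 117 + 97 + ? → (3,2) = 291 − 214 = 77.
The remaining cell in column 3 is (1,3) = 291 − 199 = 92.
The remaining cell in main diagonal is (1,1) = 291 − 209 = 82.
From anti-diagonal, 291 − (92 + 97) gives (3,1) = 102.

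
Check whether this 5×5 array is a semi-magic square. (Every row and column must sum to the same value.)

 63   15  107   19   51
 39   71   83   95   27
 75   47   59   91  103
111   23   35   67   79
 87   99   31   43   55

No — column 2 sums to 255 but column 4 sums to 315.

Row 1: 63 + 15 + 107 + 19 + 51 = 255.
Row 2: 39 + 71 + 83 + 95 + 27 = 315.
Row 3: 75 + 47 + 59 + 91 + 103 = 375.
Row 4: 111 + 23 + 35 + 67 + 79 = 315.
Row 5: 87 + 99 + 31 + 43 + 55 = 315.
Column 1: 63 + 39 + 75 + 111 + 87 = 375.
Column 2: 15 + 71 + 47 + 23 + 99 = 255.
Column 3: 107 + 83 + 59 + 35 + 31 = 315.
Column 4: 19 + 95 + 91 + 67 + 43 = 315.
Column 5: 51 + 27 + 103 + 79 + 55 = 315.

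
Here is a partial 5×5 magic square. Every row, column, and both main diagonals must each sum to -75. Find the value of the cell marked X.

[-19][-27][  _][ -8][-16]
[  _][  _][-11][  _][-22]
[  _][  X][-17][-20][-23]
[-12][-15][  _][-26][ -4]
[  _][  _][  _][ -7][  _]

Row 1 needs -75; the known cells sum to -70, so (1,3) = -5.
Using row 4: -12 + (-15) + (-26) + (-4) + ? → (4,3) = -75 − (-57) = -18.
Column 3: -5 + (-11) + (-17) + (-18) + ? = -75, so (5,3) = -24.
The remaining cell in column 4 is (2,4) = -75 − (-61) = -14.
Using column 5: -16 + (-22) + (-23) + (-4) + ? → (5,5) = -75 − (-65) = -10.
Main diagonal needs -75; the known cells sum to -72, so (2,2) = -3.
The remaining cell in anti-diagonal is (5,1) = -75 − (-62) = -13.
Using row 2: -3 + (-11) + (-14) + (-22) + ? → (2,1) = -75 − (-50) = -25.
Row 5 must total -75; the given cells sum to -54, so (5,2) = -21.
Column 1 needs -75; the known cells sum to -69, so (3,1) = -6.
From column 2, -75 − (-27 + (-3) + (-15) + (-21)) gives (3,2) = -9.

-9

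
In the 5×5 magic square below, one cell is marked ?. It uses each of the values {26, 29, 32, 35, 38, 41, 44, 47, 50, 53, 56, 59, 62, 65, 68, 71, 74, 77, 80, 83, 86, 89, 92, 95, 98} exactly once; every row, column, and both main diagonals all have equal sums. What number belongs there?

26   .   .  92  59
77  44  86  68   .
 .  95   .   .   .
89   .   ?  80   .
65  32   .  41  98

The 25 entries sum to 1550, so each line sums to 1550/5 = 310.
Row 2 must total 310; the given cells sum to 275, so (2,5) = 35.
From row 5, 310 − (65 + 32 + 41 + 98) gives (5,3) = 74.
From column 1, 310 − (26 + 77 + 89 + 65) gives (3,1) = 53.
From column 4, 310 − (92 + 68 + 80 + 41) gives (3,4) = 29.
Using main diagonal: 26 + 44 + 80 + 98 + ? → (3,3) = 310 − 248 = 62.
Anti-diagonal must total 310; the given cells sum to 254, so (4,2) = 56.
Row 3: 53 + 95 + 62 + 29 + ? = 310, so (3,5) = 71.
Column 2: 44 + 95 + 56 + 32 + ? = 310, so (1,2) = 83.
Using column 5: 59 + 35 + 71 + 98 + ? → (4,5) = 310 − 263 = 47.
From row 1, 310 − (26 + 83 + 92 + 59) gives (1,3) = 50.
Using row 4: 89 + 56 + 80 + 47 + ? → (4,3) = 310 − 272 = 38.

38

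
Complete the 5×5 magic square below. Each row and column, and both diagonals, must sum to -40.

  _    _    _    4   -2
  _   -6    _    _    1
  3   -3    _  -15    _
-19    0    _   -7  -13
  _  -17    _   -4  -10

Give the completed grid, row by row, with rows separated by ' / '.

Row 4: -19 + 0 + (-7) + (-13) + ? = -40, so (4,3) = -1.
Column 2: -6 + (-3) + 0 + (-17) + ? = -40, so (1,2) = -14.
Column 4 needs -40; the known cells sum to -22, so (2,4) = -18.
Column 5: -2 + 1 + (-13) + (-10) + ? = -40, so (3,5) = -16.
Row 3 needs -40; the known cells sum to -31, so (3,3) = -9.
From main diagonal, -40 − (-6 + (-9) + (-7) + (-10)) gives (1,1) = -8.
From anti-diagonal, -40 − (-2 + (-18) + (-9) + 0) gives (5,1) = -11.
From row 1, -40 − (-8 + (-14) + 4 + (-2)) gives (1,3) = -20.
Row 5 needs -40; the known cells sum to -42, so (5,3) = 2.
Column 1 needs -40; the known cells sum to -35, so (2,1) = -5.
Column 3: -20 + (-9) + (-1) + 2 + ? = -40, so (2,3) = -12.

-8 -14 -20 4 -2 / -5 -6 -12 -18 1 / 3 -3 -9 -15 -16 / -19 0 -1 -7 -13 / -11 -17 2 -4 -10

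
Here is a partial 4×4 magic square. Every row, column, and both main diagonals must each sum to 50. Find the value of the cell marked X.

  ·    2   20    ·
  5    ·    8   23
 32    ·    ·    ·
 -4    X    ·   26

-1

Row 2 needs 50; the known cells sum to 36, so (2,2) = 14.
Column 1: 5 + 32 + (-4) + ? = 50, so (1,1) = 17.
Using main diagonal: 17 + 14 + 26 + ? → (3,3) = 50 − 57 = -7.
Row 1: 17 + 2 + 20 + ? = 50, so (1,4) = 11.
Using column 3: 20 + 8 + (-7) + ? → (4,3) = 50 − 21 = 29.
Column 4 must total 50; the given cells sum to 60, so (3,4) = -10.
The remaining cell in anti-diagonal is (3,2) = 50 − 15 = 35.
From row 4, 50 − (-4 + 29 + 26) gives (4,2) = -1.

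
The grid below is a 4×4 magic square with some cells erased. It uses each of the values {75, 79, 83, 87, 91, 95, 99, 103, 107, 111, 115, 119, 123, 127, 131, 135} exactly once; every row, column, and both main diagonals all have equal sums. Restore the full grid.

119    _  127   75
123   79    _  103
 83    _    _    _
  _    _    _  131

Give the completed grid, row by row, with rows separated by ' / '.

The 16 entries sum to 1680, so each line sums to 1680/4 = 420.
Row 1 must total 420; the given cells sum to 321, so (1,2) = 99.
Row 2: 123 + 79 + 103 + ? = 420, so (2,3) = 115.
Using column 1: 119 + 123 + 83 + ? → (4,1) = 420 − 325 = 95.
From column 4, 420 − (75 + 103 + 131) gives (3,4) = 111.
Using main diagonal: 119 + 79 + 131 + ? → (3,3) = 420 − 329 = 91.
Anti-diagonal needs 420; the known cells sum to 285, so (3,2) = 135.
Column 2 must total 420; the given cells sum to 313, so (4,2) = 107.
Column 3: 127 + 115 + 91 + ? = 420, so (4,3) = 87.

119 99 127 75 / 123 79 115 103 / 83 135 91 111 / 95 107 87 131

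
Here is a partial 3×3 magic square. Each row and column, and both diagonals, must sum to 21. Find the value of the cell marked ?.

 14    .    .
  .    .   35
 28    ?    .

From column 1, 21 − (14 + 28) gives (2,1) = -21.
Row 2 needs 21; the known cells sum to 14, so (2,2) = 7.
Using main diagonal: 14 + 7 + ? → (3,3) = 21 − 21 = 0.
Using anti-diagonal: 7 + 28 + ? → (1,3) = 21 − 35 = -14.
Row 1 needs 21; the known cells sum to 0, so (1,2) = 21.
Using row 3: 28 + 0 + ? → (3,2) = 21 − 28 = -7.

-7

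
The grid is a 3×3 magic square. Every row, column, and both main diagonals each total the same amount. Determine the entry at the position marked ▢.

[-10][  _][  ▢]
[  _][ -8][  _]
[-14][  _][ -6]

-2

Main diagonal is complete and sums to -24; that is the magic constant.
Row 3 must total -24; the given cells sum to -20, so (3,2) = -4.
Column 1 must total -24; the given cells sum to -24, so (2,1) = 0.
Column 2 must total -24; the given cells sum to -12, so (1,2) = -12.
The remaining cell in anti-diagonal is (1,3) = -24 − (-22) = -2.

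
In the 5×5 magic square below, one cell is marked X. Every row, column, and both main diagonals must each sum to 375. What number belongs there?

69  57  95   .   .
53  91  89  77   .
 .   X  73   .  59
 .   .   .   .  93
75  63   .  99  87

85

The remaining cell in row 2 is (2,5) = 375 − 310 = 65.
Row 5 must total 375; the given cells sum to 324, so (5,3) = 51.
The remaining cell in column 3 is (4,3) = 375 − 308 = 67.
Column 5: 65 + 59 + 93 + 87 + ? = 375, so (1,5) = 71.
The remaining cell in main diagonal is (4,4) = 375 − 320 = 55.
From anti-diagonal, 375 − (71 + 77 + 73 + 75) gives (4,2) = 79.
Row 1 needs 375; the known cells sum to 292, so (1,4) = 83.
Row 4 needs 375; the known cells sum to 294, so (4,1) = 81.
Column 1 needs 375; the known cells sum to 278, so (3,1) = 97.
From column 2, 375 − (57 + 91 + 79 + 63) gives (3,2) = 85.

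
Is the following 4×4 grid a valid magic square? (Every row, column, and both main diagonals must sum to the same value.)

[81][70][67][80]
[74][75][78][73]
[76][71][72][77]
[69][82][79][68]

Row 1: 81 + 70 + 67 + 80 = 298.
Row 2: 74 + 75 + 78 + 73 = 300.
Row 3: 76 + 71 + 72 + 77 = 296.
Row 4: 69 + 82 + 79 + 68 = 298.
Column 1: 81 + 74 + 76 + 69 = 300.
Column 2: 70 + 75 + 71 + 82 = 298.
Column 3: 67 + 78 + 72 + 79 = 296.
Column 4: 80 + 73 + 77 + 68 = 298.
Main diagonal: 81 + 75 + 72 + 68 = 296.
Anti-diagonal: 80 + 78 + 71 + 69 = 298.

No — row 3 sums to 296 but row 2 sums to 300.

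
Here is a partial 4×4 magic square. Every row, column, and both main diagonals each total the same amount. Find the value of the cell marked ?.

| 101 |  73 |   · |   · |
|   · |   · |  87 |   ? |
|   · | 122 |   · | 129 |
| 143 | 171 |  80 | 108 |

Row 4 is complete and sums to 502; that is the magic constant.
Column 2 needs 502; the known cells sum to 366, so (2,2) = 136.
Main diagonal: 101 + 136 + 108 + ? = 502, so (3,3) = 157.
Using anti-diagonal: 87 + 122 + 143 + ? → (1,4) = 502 − 352 = 150.
Using row 1: 101 + 73 + 150 + ? → (1,3) = 502 − 324 = 178.
Row 3 needs 502; the known cells sum to 408, so (3,1) = 94.
Column 1: 101 + 94 + 143 + ? = 502, so (2,1) = 164.
Column 4 must total 502; the given cells sum to 387, so (2,4) = 115.

115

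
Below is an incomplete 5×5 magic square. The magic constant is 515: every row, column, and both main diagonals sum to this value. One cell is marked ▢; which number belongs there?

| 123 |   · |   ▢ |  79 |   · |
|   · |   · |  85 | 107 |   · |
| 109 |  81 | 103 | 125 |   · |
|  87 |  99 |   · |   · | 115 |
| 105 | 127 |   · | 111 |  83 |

117

Row 3: 109 + 81 + 103 + 125 + ? = 515, so (3,5) = 97.
The remaining cell in row 5 is (5,3) = 515 − 426 = 89.
Column 1 must total 515; the given cells sum to 424, so (2,1) = 91.
From column 4, 515 − (79 + 107 + 125 + 111) gives (4,4) = 93.
Main diagonal needs 515; the known cells sum to 402, so (2,2) = 113.
Anti-diagonal must total 515; the given cells sum to 414, so (1,5) = 101.
Row 2 needs 515; the known cells sum to 396, so (2,5) = 119.
Row 4 must total 515; the given cells sum to 394, so (4,3) = 121.
From column 2, 515 − (113 + 81 + 99 + 127) gives (1,2) = 95.
Column 3 needs 515; the known cells sum to 398, so (1,3) = 117.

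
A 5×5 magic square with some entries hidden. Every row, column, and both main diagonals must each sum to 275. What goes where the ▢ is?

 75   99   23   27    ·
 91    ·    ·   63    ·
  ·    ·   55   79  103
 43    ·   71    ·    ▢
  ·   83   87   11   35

Row 1: 75 + 99 + 23 + 27 + ? = 275, so (1,5) = 51.
The remaining cell in row 5 is (5,1) = 275 − 216 = 59.
The remaining cell in column 1 is (3,1) = 275 − 268 = 7.
From column 3, 275 − (23 + 55 + 71 + 87) gives (2,3) = 39.
Column 4: 27 + 63 + 79 + 11 + ? = 275, so (4,4) = 95.
Main diagonal must total 275; the given cells sum to 260, so (2,2) = 15.
From anti-diagonal, 275 − (51 + 63 + 55 + 59) gives (4,2) = 47.
From row 2, 275 − (91 + 15 + 39 + 63) gives (2,5) = 67.
Row 3 must total 275; the given cells sum to 244, so (3,2) = 31.
From row 4, 275 − (43 + 47 + 71 + 95) gives (4,5) = 19.

19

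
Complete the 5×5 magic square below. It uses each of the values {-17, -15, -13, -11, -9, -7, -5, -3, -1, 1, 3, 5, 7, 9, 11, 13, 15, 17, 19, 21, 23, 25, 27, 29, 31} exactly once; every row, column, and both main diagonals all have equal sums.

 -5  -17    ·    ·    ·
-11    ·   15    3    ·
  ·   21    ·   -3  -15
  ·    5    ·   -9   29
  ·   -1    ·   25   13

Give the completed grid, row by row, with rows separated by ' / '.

The 25 entries sum to 175, so each line sums to 175/5 = 35.
Column 2 must total 35; the given cells sum to 8, so (2,2) = 27.
Column 4 needs 35; the known cells sum to 16, so (1,4) = 19.
Main diagonal needs 35; the known cells sum to 26, so (3,3) = 9.
Using row 2: -11 + 27 + 15 + 3 + ? → (2,5) = 35 − 34 = 1.
The remaining cell in row 3 is (3,1) = 35 − 12 = 23.
Using column 5: 1 + (-15) + 29 + 13 + ? → (1,5) = 35 − 28 = 7.
The remaining cell in anti-diagonal is (5,1) = 35 − 24 = 11.
Row 1 needs 35; the known cells sum to 4, so (1,3) = 31.
From row 5, 35 − (11 + (-1) + 25 + 13) gives (5,3) = -13.
Using column 1: -5 + (-11) + 23 + 11 + ? → (4,1) = 35 − 18 = 17.
The remaining cell in column 3 is (4,3) = 35 − 42 = -7.

-5 -17 31 19 7 / -11 27 15 3 1 / 23 21 9 -3 -15 / 17 5 -7 -9 29 / 11 -1 -13 25 13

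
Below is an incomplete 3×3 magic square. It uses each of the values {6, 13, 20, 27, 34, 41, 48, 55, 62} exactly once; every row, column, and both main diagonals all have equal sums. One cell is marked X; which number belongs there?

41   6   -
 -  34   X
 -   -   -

The 9 entries sum to 306, so each line sums to 306/3 = 102.
Row 1 must total 102; the given cells sum to 47, so (1,3) = 55.
From column 2, 102 − (6 + 34) gives (3,2) = 62.
Main diagonal: 41 + 34 + ? = 102, so (3,3) = 27.
Anti-diagonal must total 102; the given cells sum to 89, so (3,1) = 13.
Column 1 needs 102; the known cells sum to 54, so (2,1) = 48.
Using column 3: 55 + 27 + ? → (2,3) = 102 − 82 = 20.

20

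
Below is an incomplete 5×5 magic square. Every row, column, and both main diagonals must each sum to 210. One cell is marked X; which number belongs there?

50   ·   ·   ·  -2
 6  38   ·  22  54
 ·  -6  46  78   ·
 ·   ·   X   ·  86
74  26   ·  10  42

Row 2: 6 + 38 + 22 + 54 + ? = 210, so (2,3) = 90.
From row 5, 210 − (74 + 26 + 10 + 42) gives (5,3) = 58.
Column 5 must total 210; the given cells sum to 180, so (3,5) = 30.
Main diagonal needs 210; the known cells sum to 176, so (4,4) = 34.
Anti-diagonal must total 210; the given cells sum to 140, so (4,2) = 70.
The remaining cell in row 3 is (3,1) = 210 − 148 = 62.
Using column 1: 50 + 6 + 62 + 74 + ? → (4,1) = 210 − 192 = 18.
Column 2: 38 + (-6) + 70 + 26 + ? = 210, so (1,2) = 82.
Column 4 needs 210; the known cells sum to 144, so (1,4) = 66.
Using row 1: 50 + 82 + 66 + (-2) + ? → (1,3) = 210 − 196 = 14.
From row 4, 210 − (18 + 70 + 34 + 86) gives (4,3) = 2.

2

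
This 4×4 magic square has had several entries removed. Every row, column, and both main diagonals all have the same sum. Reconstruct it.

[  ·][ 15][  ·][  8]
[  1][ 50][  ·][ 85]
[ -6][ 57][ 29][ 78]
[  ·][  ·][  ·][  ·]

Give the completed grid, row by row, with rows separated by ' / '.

92 15 43 8 / 1 50 22 85 / -6 57 29 78 / 71 36 64 -13

Row 3 is already complete: -6 + 57 + 29 + 78 = 158, so that is the magic constant.
The remaining cell in row 2 is (2,3) = 158 − 136 = 22.
Column 2: 15 + 50 + 57 + ? = 158, so (4,2) = 36.
From column 4, 158 − (8 + 85 + 78) gives (4,4) = -13.
Main diagonal: 50 + 29 + (-13) + ? = 158, so (1,1) = 92.
Using anti-diagonal: 8 + 22 + 57 + ? → (4,1) = 158 − 87 = 71.
Using row 1: 92 + 15 + 8 + ? → (1,3) = 158 − 115 = 43.
The remaining cell in row 4 is (4,3) = 158 − 94 = 64.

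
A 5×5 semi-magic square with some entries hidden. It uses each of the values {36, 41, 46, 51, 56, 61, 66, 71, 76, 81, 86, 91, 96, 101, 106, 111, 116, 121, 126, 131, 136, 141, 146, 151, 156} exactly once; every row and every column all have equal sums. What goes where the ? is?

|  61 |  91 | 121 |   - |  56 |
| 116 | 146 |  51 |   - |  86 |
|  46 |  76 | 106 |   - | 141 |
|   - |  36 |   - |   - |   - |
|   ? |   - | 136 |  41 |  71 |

The 25 entries sum to 2400, so each line sums to 2400/5 = 480.
From row 1, 480 − (61 + 91 + 121 + 56) gives (1,4) = 151.
Row 2 needs 480; the known cells sum to 399, so (2,4) = 81.
Row 3: 46 + 76 + 106 + 141 + ? = 480, so (3,4) = 111.
The remaining cell in column 2 is (5,2) = 480 − 349 = 131.
Column 3 needs 480; the known cells sum to 414, so (4,3) = 66.
From column 4, 480 − (151 + 81 + 111 + 41) gives (4,4) = 96.
From column 5, 480 − (56 + 86 + 141 + 71) gives (4,5) = 126.
Row 4 must total 480; the given cells sum to 324, so (4,1) = 156.
From row 5, 480 − (131 + 136 + 41 + 71) gives (5,1) = 101.

101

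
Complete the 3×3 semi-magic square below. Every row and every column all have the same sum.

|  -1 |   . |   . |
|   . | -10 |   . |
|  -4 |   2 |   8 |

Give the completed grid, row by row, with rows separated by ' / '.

-1 14 -7 / 11 -10 5 / -4 2 8

Row 3 is already complete: -4 + 2 + 8 = 6, so that is the magic constant.
From column 1, 6 − (-1 + (-4)) gives (2,1) = 11.
Column 2: -10 + 2 + ? = 6, so (1,2) = 14.
Using row 1: -1 + 14 + ? → (1,3) = 6 − 13 = -7.
Row 2 needs 6; the known cells sum to 1, so (2,3) = 5.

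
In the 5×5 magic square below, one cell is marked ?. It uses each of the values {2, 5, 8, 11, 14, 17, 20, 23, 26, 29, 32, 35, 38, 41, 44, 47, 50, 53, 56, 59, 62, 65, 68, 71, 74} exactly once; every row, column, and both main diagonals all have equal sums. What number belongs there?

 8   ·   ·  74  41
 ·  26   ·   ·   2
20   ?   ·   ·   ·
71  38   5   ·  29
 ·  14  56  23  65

The 25 entries sum to 950, so each line sums to 950/5 = 190.
From row 4, 190 − (71 + 38 + 5 + 29) gives (4,4) = 47.
Row 5 must total 190; the given cells sum to 158, so (5,1) = 32.
From column 1, 190 − (8 + 20 + 71 + 32) gives (2,1) = 59.
Column 5: 41 + 2 + 29 + 65 + ? = 190, so (3,5) = 53.
From main diagonal, 190 − (8 + 26 + 47 + 65) gives (3,3) = 44.
Anti-diagonal needs 190; the known cells sum to 155, so (2,4) = 35.
From row 2, 190 − (59 + 26 + 35 + 2) gives (2,3) = 68.
Column 3 must total 190; the given cells sum to 173, so (1,3) = 17.
Column 4: 74 + 35 + 47 + 23 + ? = 190, so (3,4) = 11.
From row 1, 190 − (8 + 17 + 74 + 41) gives (1,2) = 50.
Row 3 must total 190; the given cells sum to 128, so (3,2) = 62.

62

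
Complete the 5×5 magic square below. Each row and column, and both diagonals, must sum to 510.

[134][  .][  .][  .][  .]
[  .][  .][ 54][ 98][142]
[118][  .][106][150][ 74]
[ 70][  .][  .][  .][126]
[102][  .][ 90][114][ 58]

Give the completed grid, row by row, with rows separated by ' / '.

134 78 122 66 110 / 86 130 54 98 142 / 118 62 106 150 74 / 70 94 138 82 126 / 102 146 90 114 58

Row 3 needs 510; the known cells sum to 448, so (3,2) = 62.
From row 5, 510 − (102 + 90 + 114 + 58) gives (5,2) = 146.
From column 1, 510 − (134 + 118 + 70 + 102) gives (2,1) = 86.
From column 5, 510 − (142 + 74 + 126 + 58) gives (1,5) = 110.
From anti-diagonal, 510 − (110 + 98 + 106 + 102) gives (4,2) = 94.
Row 2 must total 510; the given cells sum to 380, so (2,2) = 130.
The remaining cell in column 2 is (1,2) = 510 − 432 = 78.
From main diagonal, 510 − (134 + 130 + 106 + 58) gives (4,4) = 82.
The remaining cell in row 4 is (4,3) = 510 − 372 = 138.
Column 3 must total 510; the given cells sum to 388, so (1,3) = 122.
The remaining cell in column 4 is (1,4) = 510 − 444 = 66.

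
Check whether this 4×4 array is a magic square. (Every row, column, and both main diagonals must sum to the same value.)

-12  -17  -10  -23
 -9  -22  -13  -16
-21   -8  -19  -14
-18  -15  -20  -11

No — column 3 sums to -62 but main diagonal sums to -64.

Row 1: -12 + (-17) + (-10) + (-23) = -62.
Row 2: -9 + (-22) + (-13) + (-16) = -60.
Row 3: -21 + (-8) + (-19) + (-14) = -62.
Row 4: -18 + (-15) + (-20) + (-11) = -64.
Column 1: -12 + (-9) + (-21) + (-18) = -60.
Column 2: -17 + (-22) + (-8) + (-15) = -62.
Column 3: -10 + (-13) + (-19) + (-20) = -62.
Column 4: -23 + (-16) + (-14) + (-11) = -64.
Main diagonal: -12 + (-22) + (-19) + (-11) = -64.
Anti-diagonal: -23 + (-13) + (-8) + (-18) = -62.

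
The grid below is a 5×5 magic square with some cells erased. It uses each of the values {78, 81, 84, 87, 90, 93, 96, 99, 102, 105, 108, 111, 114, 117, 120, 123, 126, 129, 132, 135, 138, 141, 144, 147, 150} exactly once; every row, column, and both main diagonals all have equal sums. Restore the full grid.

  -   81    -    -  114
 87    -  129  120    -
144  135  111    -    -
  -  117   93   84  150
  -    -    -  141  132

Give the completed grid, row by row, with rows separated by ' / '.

105 81 147 123 114 / 87 138 129 120 96 / 144 135 111 102 78 / 126 117 93 84 150 / 108 99 90 141 132

The 25 entries sum to 2850, so each line sums to 2850/5 = 570.
Using row 4: 117 + 93 + 84 + 150 + ? → (4,1) = 570 − 444 = 126.
Using anti-diagonal: 114 + 120 + 111 + 117 + ? → (5,1) = 570 − 462 = 108.
Column 1 needs 570; the known cells sum to 465, so (1,1) = 105.
From main diagonal, 570 − (105 + 111 + 84 + 132) gives (2,2) = 138.
The remaining cell in row 2 is (2,5) = 570 − 474 = 96.
Column 2 must total 570; the given cells sum to 471, so (5,2) = 99.
Column 5 needs 570; the known cells sum to 492, so (3,5) = 78.
The remaining cell in row 3 is (3,4) = 570 − 468 = 102.
Row 5: 108 + 99 + 141 + 132 + ? = 570, so (5,3) = 90.
The remaining cell in column 3 is (1,3) = 570 − 423 = 147.
The remaining cell in column 4 is (1,4) = 570 − 447 = 123.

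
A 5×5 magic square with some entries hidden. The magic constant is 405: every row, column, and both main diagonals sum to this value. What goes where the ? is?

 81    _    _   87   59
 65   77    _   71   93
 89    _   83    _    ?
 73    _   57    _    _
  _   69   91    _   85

67

The remaining cell in row 2 is (2,3) = 405 − 306 = 99.
The remaining cell in column 1 is (5,1) = 405 − 308 = 97.
Column 3: 99 + 83 + 57 + 91 + ? = 405, so (1,3) = 75.
Main diagonal needs 405; the known cells sum to 326, so (4,4) = 79.
From anti-diagonal, 405 − (59 + 71 + 83 + 97) gives (4,2) = 95.
Row 1 must total 405; the given cells sum to 302, so (1,2) = 103.
Row 4 must total 405; the given cells sum to 304, so (4,5) = 101.
Using row 5: 97 + 69 + 91 + 85 + ? → (5,4) = 405 − 342 = 63.
Column 2 must total 405; the given cells sum to 344, so (3,2) = 61.
Column 4 needs 405; the known cells sum to 300, so (3,4) = 105.
Column 5 must total 405; the given cells sum to 338, so (3,5) = 67.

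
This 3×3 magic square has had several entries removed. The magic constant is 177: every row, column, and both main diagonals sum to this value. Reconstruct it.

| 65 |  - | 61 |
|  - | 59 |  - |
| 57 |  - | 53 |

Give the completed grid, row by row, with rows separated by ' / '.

Row 1 needs 177; the known cells sum to 126, so (1,2) = 51.
Row 3: 57 + 53 + ? = 177, so (3,2) = 67.
Column 1 needs 177; the known cells sum to 122, so (2,1) = 55.
Column 3 must total 177; the given cells sum to 114, so (2,3) = 63.

65 51 61 / 55 59 63 / 57 67 53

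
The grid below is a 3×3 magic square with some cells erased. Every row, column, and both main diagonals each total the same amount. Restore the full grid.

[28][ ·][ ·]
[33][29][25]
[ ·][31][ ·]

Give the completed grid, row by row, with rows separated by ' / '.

28 27 32 / 33 29 25 / 26 31 30

Row 2 is already complete: 33 + 29 + 25 = 87, so that is the magic constant.
Column 1 must total 87; the given cells sum to 61, so (3,1) = 26.
Column 2 must total 87; the given cells sum to 60, so (1,2) = 27.
Main diagonal: 28 + 29 + ? = 87, so (3,3) = 30.
Using anti-diagonal: 29 + 26 + ? → (1,3) = 87 − 55 = 32.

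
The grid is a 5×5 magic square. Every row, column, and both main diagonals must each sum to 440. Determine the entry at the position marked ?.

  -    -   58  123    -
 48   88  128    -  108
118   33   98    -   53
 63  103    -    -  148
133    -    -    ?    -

28

Row 2 needs 440; the known cells sum to 372, so (2,4) = 68.
Row 3 must total 440; the given cells sum to 302, so (3,4) = 138.
The remaining cell in column 1 is (1,1) = 440 − 362 = 78.
Anti-diagonal needs 440; the known cells sum to 402, so (1,5) = 38.
Row 1: 78 + 58 + 123 + 38 + ? = 440, so (1,2) = 143.
Using column 2: 143 + 88 + 33 + 103 + ? → (5,2) = 440 − 367 = 73.
Column 5 needs 440; the known cells sum to 347, so (5,5) = 93.
Main diagonal needs 440; the known cells sum to 357, so (4,4) = 83.
The remaining cell in row 4 is (4,3) = 440 − 397 = 43.
Column 3: 58 + 128 + 98 + 43 + ? = 440, so (5,3) = 113.
Using column 4: 123 + 68 + 138 + 83 + ? → (5,4) = 440 − 412 = 28.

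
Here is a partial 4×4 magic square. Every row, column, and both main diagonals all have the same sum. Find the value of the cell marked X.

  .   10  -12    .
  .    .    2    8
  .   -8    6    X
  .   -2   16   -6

-4

Column 3 is complete and sums to 12; that is the magic constant.
The remaining cell in row 4 is (4,1) = 12 − 8 = 4.
Column 2: 10 + (-8) + (-2) + ? = 12, so (2,2) = 12.
From main diagonal, 12 − (12 + 6 + (-6)) gives (1,1) = 0.
Anti-diagonal must total 12; the given cells sum to -2, so (1,4) = 14.
From row 2, 12 − (12 + 2 + 8) gives (2,1) = -10.
Column 1 needs 12; the known cells sum to -6, so (3,1) = 18.
From column 4, 12 − (14 + 8 + (-6)) gives (3,4) = -4.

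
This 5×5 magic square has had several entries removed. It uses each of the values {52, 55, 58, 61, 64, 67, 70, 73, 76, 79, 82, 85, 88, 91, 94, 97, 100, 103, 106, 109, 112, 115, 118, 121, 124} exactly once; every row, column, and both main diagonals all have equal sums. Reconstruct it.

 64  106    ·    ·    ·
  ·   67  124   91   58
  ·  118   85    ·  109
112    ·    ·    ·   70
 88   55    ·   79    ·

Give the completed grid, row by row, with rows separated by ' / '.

The 25 entries sum to 2200, so each line sums to 2200/5 = 440.
Row 2: 67 + 124 + 91 + 58 + ? = 440, so (2,1) = 100.
Column 1: 64 + 100 + 112 + 88 + ? = 440, so (3,1) = 76.
Column 2 needs 440; the known cells sum to 346, so (4,2) = 94.
Anti-diagonal must total 440; the given cells sum to 358, so (1,5) = 82.
The remaining cell in row 3 is (3,4) = 440 − 388 = 52.
Using column 5: 82 + 58 + 109 + 70 + ? → (5,5) = 440 − 319 = 121.
Main diagonal: 64 + 67 + 85 + 121 + ? = 440, so (4,4) = 103.
Row 4 needs 440; the known cells sum to 379, so (4,3) = 61.
Row 5 must total 440; the given cells sum to 343, so (5,3) = 97.
Column 3 must total 440; the given cells sum to 367, so (1,3) = 73.
From column 4, 440 − (91 + 52 + 103 + 79) gives (1,4) = 115.

64 106 73 115 82 / 100 67 124 91 58 / 76 118 85 52 109 / 112 94 61 103 70 / 88 55 97 79 121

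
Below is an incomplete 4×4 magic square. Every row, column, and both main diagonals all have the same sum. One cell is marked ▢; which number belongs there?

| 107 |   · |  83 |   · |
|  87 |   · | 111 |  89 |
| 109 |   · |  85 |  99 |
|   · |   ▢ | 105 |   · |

Column 3 is complete and sums to 384; that is the magic constant.
From row 2, 384 − (87 + 111 + 89) gives (2,2) = 97.
Row 3: 109 + 85 + 99 + ? = 384, so (3,2) = 91.
The remaining cell in column 1 is (4,1) = 384 − 303 = 81.
Main diagonal must total 384; the given cells sum to 289, so (4,4) = 95.
Using anti-diagonal: 111 + 91 + 81 + ? → (1,4) = 384 − 283 = 101.
Row 1: 107 + 83 + 101 + ? = 384, so (1,2) = 93.
Row 4 needs 384; the known cells sum to 281, so (4,2) = 103.

103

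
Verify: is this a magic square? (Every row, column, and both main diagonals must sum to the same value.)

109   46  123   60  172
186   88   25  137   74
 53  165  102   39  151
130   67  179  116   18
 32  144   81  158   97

No — row 3 sums to 510 but column 5 sums to 512.

Row 1: 109 + 46 + 123 + 60 + 172 = 510.
Row 2: 186 + 88 + 25 + 137 + 74 = 510.
Row 3: 53 + 165 + 102 + 39 + 151 = 510.
Row 4: 130 + 67 + 179 + 116 + 18 = 510.
Row 5: 32 + 144 + 81 + 158 + 97 = 512.
Column 1: 109 + 186 + 53 + 130 + 32 = 510.
Column 2: 46 + 88 + 165 + 67 + 144 = 510.
Column 3: 123 + 25 + 102 + 179 + 81 = 510.
Column 4: 60 + 137 + 39 + 116 + 158 = 510.
Column 5: 172 + 74 + 151 + 18 + 97 = 512.
Main diagonal: 109 + 88 + 102 + 116 + 97 = 512.
Anti-diagonal: 172 + 137 + 102 + 67 + 32 = 510.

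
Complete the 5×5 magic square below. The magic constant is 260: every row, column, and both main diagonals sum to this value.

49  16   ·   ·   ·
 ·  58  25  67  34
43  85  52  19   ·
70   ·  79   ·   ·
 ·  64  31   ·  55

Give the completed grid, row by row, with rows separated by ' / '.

Row 2 must total 260; the given cells sum to 184, so (2,1) = 76.
Using row 3: 43 + 85 + 52 + 19 + ? → (3,5) = 260 − 199 = 61.
Using column 1: 49 + 76 + 43 + 70 + ? → (5,1) = 260 − 238 = 22.
The remaining cell in column 2 is (4,2) = 260 − 223 = 37.
From column 3, 260 − (25 + 52 + 79 + 31) gives (1,3) = 73.
Main diagonal needs 260; the known cells sum to 214, so (4,4) = 46.
From anti-diagonal, 260 − (67 + 52 + 37 + 22) gives (1,5) = 82.
Using row 1: 49 + 16 + 73 + 82 + ? → (1,4) = 260 − 220 = 40.
Row 4 must total 260; the given cells sum to 232, so (4,5) = 28.
From row 5, 260 − (22 + 64 + 31 + 55) gives (5,4) = 88.

49 16 73 40 82 / 76 58 25 67 34 / 43 85 52 19 61 / 70 37 79 46 28 / 22 64 31 88 55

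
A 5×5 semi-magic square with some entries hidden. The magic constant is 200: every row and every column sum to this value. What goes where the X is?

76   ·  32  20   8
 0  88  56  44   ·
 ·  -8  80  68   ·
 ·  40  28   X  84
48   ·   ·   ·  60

Using row 1: 76 + 32 + 20 + 8 + ? → (1,2) = 200 − 136 = 64.
Using row 2: 0 + 88 + 56 + 44 + ? → (2,5) = 200 − 188 = 12.
From column 2, 200 − (64 + 88 + (-8) + 40) gives (5,2) = 16.
The remaining cell in column 3 is (5,3) = 200 − 196 = 4.
From column 5, 200 − (8 + 12 + 84 + 60) gives (3,5) = 36.
Row 3 needs 200; the known cells sum to 176, so (3,1) = 24.
Using row 5: 48 + 16 + 4 + 60 + ? → (5,4) = 200 − 128 = 72.
Column 1 must total 200; the given cells sum to 148, so (4,1) = 52.
Column 4 must total 200; the given cells sum to 204, so (4,4) = -4.

-4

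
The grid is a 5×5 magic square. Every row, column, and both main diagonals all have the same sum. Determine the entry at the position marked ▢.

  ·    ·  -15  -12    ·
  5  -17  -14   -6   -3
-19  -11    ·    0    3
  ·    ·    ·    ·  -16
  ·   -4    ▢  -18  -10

Row 2 is complete and sums to -35; that is the magic constant.
Using row 3: -19 + (-11) + 0 + 3 + ? → (3,3) = -35 − (-27) = -8.
The remaining cell in column 4 is (4,4) = -35 − (-36) = 1.
Using column 5: -3 + 3 + (-16) + (-10) + ? → (1,5) = -35 − (-26) = -9.
Main diagonal must total -35; the given cells sum to -34, so (1,1) = -1.
From row 1, -35 − (-1 + (-15) + (-12) + (-9)) gives (1,2) = 2.
Using column 2: 2 + (-17) + (-11) + (-4) + ? → (4,2) = -35 − (-30) = -5.
From anti-diagonal, -35 − (-9 + (-6) + (-8) + (-5)) gives (5,1) = -7.
Row 5 needs -35; the known cells sum to -39, so (5,3) = 4.

4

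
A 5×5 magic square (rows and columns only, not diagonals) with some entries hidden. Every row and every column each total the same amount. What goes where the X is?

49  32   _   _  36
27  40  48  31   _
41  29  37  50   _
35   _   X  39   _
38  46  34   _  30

Column 1 is complete and sums to 190; that is the magic constant.
Row 2: 27 + 40 + 48 + 31 + ? = 190, so (2,5) = 44.
Using row 3: 41 + 29 + 37 + 50 + ? → (3,5) = 190 − 157 = 33.
Row 5 needs 190; the known cells sum to 148, so (5,4) = 42.
From column 2, 190 − (32 + 40 + 29 + 46) gives (4,2) = 43.
Column 4: 31 + 50 + 39 + 42 + ? = 190, so (1,4) = 28.
From column 5, 190 − (36 + 44 + 33 + 30) gives (4,5) = 47.
From row 1, 190 − (49 + 32 + 28 + 36) gives (1,3) = 45.
Row 4 must total 190; the given cells sum to 164, so (4,3) = 26.

26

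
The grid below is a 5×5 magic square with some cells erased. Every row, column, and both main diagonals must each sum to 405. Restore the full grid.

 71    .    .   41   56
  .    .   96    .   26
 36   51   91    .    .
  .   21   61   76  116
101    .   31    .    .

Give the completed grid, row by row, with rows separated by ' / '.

Row 4 needs 405; the known cells sum to 274, so (4,1) = 131.
Using column 1: 71 + 36 + 131 + 101 + ? → (2,1) = 405 − 339 = 66.
Column 3 needs 405; the known cells sum to 279, so (1,3) = 126.
Anti-diagonal needs 405; the known cells sum to 269, so (2,4) = 136.
Row 1 must total 405; the given cells sum to 294, so (1,2) = 111.
Using row 2: 66 + 96 + 136 + 26 + ? → (2,2) = 405 − 324 = 81.
From column 2, 405 − (111 + 81 + 51 + 21) gives (5,2) = 141.
Using main diagonal: 71 + 81 + 91 + 76 + ? → (5,5) = 405 − 319 = 86.
Row 5 must total 405; the given cells sum to 359, so (5,4) = 46.
Column 4 must total 405; the given cells sum to 299, so (3,4) = 106.
Column 5 must total 405; the given cells sum to 284, so (3,5) = 121.

71 111 126 41 56 / 66 81 96 136 26 / 36 51 91 106 121 / 131 21 61 76 116 / 101 141 31 46 86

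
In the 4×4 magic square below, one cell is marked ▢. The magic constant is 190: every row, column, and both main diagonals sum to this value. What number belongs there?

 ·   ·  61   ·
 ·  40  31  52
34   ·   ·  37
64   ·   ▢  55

The remaining cell in row 2 is (2,1) = 190 − 123 = 67.
Column 1 needs 190; the known cells sum to 165, so (1,1) = 25.
Column 4 must total 190; the given cells sum to 144, so (1,4) = 46.
The remaining cell in main diagonal is (3,3) = 190 − 120 = 70.
The remaining cell in anti-diagonal is (3,2) = 190 − 141 = 49.
Using row 1: 25 + 61 + 46 + ? → (1,2) = 190 − 132 = 58.
From column 2, 190 − (58 + 40 + 49) gives (4,2) = 43.
From column 3, 190 − (61 + 31 + 70) gives (4,3) = 28.

28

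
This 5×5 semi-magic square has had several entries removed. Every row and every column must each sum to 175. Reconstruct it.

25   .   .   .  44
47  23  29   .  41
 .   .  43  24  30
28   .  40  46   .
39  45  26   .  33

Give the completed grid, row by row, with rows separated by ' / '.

25 31 37 38 44 / 47 23 29 35 41 / 36 42 43 24 30 / 28 34 40 46 27 / 39 45 26 32 33

Row 2 must total 175; the given cells sum to 140, so (2,4) = 35.
Row 5 must total 175; the given cells sum to 143, so (5,4) = 32.
Column 1 must total 175; the given cells sum to 139, so (3,1) = 36.
Column 3 needs 175; the known cells sum to 138, so (1,3) = 37.
Column 4 needs 175; the known cells sum to 137, so (1,4) = 38.
From column 5, 175 − (44 + 41 + 30 + 33) gives (4,5) = 27.
Row 1: 25 + 37 + 38 + 44 + ? = 175, so (1,2) = 31.
Using row 3: 36 + 43 + 24 + 30 + ? → (3,2) = 175 − 133 = 42.
Row 4 needs 175; the known cells sum to 141, so (4,2) = 34.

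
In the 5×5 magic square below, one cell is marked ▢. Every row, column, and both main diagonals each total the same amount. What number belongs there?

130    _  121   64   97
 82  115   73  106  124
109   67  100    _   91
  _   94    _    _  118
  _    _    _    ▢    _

112

Row 2 is complete and sums to 500; that is the magic constant.
Using row 1: 130 + 121 + 64 + 97 + ? → (1,2) = 500 − 412 = 88.
Using row 3: 109 + 67 + 100 + 91 + ? → (3,4) = 500 − 367 = 133.
From column 2, 500 − (88 + 115 + 67 + 94) gives (5,2) = 136.
Using column 5: 97 + 124 + 91 + 118 + ? → (5,5) = 500 − 430 = 70.
Using main diagonal: 130 + 115 + 100 + 70 + ? → (4,4) = 500 − 415 = 85.
Anti-diagonal needs 500; the known cells sum to 397, so (5,1) = 103.
Column 1: 130 + 82 + 109 + 103 + ? = 500, so (4,1) = 76.
From column 4, 500 − (64 + 106 + 133 + 85) gives (5,4) = 112.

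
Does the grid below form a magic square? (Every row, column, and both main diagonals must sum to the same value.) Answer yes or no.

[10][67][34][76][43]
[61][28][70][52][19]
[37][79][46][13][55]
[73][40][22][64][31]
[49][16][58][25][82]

Yes

Row 1: 10 + 67 + 34 + 76 + 43 = 230.
Row 2: 61 + 28 + 70 + 52 + 19 = 230.
Row 3: 37 + 79 + 46 + 13 + 55 = 230.
Row 4: 73 + 40 + 22 + 64 + 31 = 230.
Row 5: 49 + 16 + 58 + 25 + 82 = 230.
Column 1: 10 + 61 + 37 + 73 + 49 = 230.
Column 2: 67 + 28 + 79 + 40 + 16 = 230.
Column 3: 34 + 70 + 46 + 22 + 58 = 230.
Column 4: 76 + 52 + 13 + 64 + 25 = 230.
Column 5: 43 + 19 + 55 + 31 + 82 = 230.
Main diagonal: 10 + 28 + 46 + 64 + 82 = 230.
Anti-diagonal: 43 + 52 + 46 + 40 + 49 = 230.
All lines sum to 230.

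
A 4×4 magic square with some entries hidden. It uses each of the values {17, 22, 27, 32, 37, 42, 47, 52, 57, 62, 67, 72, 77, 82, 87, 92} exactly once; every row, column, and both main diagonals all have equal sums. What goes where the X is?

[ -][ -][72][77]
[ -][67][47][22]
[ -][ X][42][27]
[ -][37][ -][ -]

62

The 16 entries sum to 872, so each line sums to 872/4 = 218.
The remaining cell in row 2 is (2,1) = 218 − 136 = 82.
Column 3 must total 218; the given cells sum to 161, so (4,3) = 57.
Column 4: 77 + 22 + 27 + ? = 218, so (4,4) = 92.
The remaining cell in main diagonal is (1,1) = 218 − 201 = 17.
From row 1, 218 − (17 + 72 + 77) gives (1,2) = 52.
From row 4, 218 − (37 + 57 + 92) gives (4,1) = 32.
From column 1, 218 − (17 + 82 + 32) gives (3,1) = 87.
Column 2: 52 + 67 + 37 + ? = 218, so (3,2) = 62.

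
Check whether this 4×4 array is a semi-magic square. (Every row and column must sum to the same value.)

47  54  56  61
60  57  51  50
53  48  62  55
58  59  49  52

Yes

Row 1: 47 + 54 + 56 + 61 = 218.
Row 2: 60 + 57 + 51 + 50 = 218.
Row 3: 53 + 48 + 62 + 55 = 218.
Row 4: 58 + 59 + 49 + 52 = 218.
Column 1: 47 + 60 + 53 + 58 = 218.
Column 2: 54 + 57 + 48 + 59 = 218.
Column 3: 56 + 51 + 62 + 49 = 218.
Column 4: 61 + 50 + 55 + 52 = 218.
All lines sum to 218.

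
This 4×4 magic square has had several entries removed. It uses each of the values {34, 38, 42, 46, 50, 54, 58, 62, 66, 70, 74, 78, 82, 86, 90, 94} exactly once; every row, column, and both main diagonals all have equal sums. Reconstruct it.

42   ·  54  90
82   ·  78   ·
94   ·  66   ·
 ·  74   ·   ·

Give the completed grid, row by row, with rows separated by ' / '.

42 70 54 90 / 82 62 78 34 / 94 50 66 46 / 38 74 58 86

The 16 entries sum to 1024, so each line sums to 1024/4 = 256.
Row 1: 42 + 54 + 90 + ? = 256, so (1,2) = 70.
The remaining cell in column 1 is (4,1) = 256 − 218 = 38.
Column 3: 54 + 78 + 66 + ? = 256, so (4,3) = 58.
Anti-diagonal must total 256; the given cells sum to 206, so (3,2) = 50.
Row 3 needs 256; the known cells sum to 210, so (3,4) = 46.
Using row 4: 38 + 74 + 58 + ? → (4,4) = 256 − 170 = 86.
Column 2 must total 256; the given cells sum to 194, so (2,2) = 62.
Column 4: 90 + 46 + 86 + ? = 256, so (2,4) = 34.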